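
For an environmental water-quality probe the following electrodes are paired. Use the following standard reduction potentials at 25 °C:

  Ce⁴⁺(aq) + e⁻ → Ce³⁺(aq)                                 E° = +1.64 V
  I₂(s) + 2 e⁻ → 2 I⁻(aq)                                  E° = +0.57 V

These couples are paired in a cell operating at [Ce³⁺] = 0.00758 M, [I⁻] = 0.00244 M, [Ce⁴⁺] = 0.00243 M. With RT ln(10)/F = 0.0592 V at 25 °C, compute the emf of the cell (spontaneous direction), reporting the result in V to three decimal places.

Ce⁴⁺/Ce³⁺ is the cathode (higher E°), I₂/I⁻ the anode: E°cell = +1.64 − (+0.57) = +1.07 V, n = 2.
Overall: 2 Ce⁴⁺(aq) + 2 I⁻(aq) → 2 Ce³⁺(aq) + I₂(s)
Q = [Ce³⁺]^2 / ([Ce⁴⁺]^2·[I⁻]^2); log Q = 6.213.
E = E° − (0.0592/n) log Q = +1.07 − (0.0592/2)(6.213) = +0.886 V.

+0.886 V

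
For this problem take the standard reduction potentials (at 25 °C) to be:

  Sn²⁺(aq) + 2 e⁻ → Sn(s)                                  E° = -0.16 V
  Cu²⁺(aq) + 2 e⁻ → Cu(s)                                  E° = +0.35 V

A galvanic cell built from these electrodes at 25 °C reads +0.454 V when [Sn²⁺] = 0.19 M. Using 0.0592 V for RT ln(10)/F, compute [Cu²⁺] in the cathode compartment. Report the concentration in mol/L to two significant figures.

0.0024 M

Cu²⁺/Cu is the cathode, Sn²⁺/Sn the anode: E°cell = +0.51 V, n = 2.
Overall reaction: Cu²⁺(aq) + Sn(s) → Cu(s) + Sn²⁺(aq); Q = [Sn²⁺]^1/[Cu²⁺]^1.
From E = E° − (0.0592/n) log Q: log Q = (E° − E)·n/0.0592 = (+0.51 − (+0.454))·2/0.0592 = 1.8919.
So 1·log[Cu²⁺] = 1·log(0.19) − log Q = -0.7212 − (1.8919) = -2.6131; [Cu²⁺] = 10^(-2.6131) ≈ 0.0024 M.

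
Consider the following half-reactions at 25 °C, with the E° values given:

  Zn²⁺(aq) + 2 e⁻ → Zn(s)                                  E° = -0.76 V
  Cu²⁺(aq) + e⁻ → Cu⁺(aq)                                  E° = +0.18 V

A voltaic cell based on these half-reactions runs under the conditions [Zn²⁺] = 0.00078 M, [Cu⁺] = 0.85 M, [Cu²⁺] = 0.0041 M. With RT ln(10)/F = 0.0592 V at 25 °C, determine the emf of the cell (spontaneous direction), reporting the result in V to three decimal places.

Cu²⁺/Cu⁺ is the cathode (higher E°), Zn²⁺/Zn the anode: E°cell = +0.18 − (-0.76) = +0.94 V, n = 2.
Overall: 2 Cu²⁺(aq) + Zn(s) → 2 Cu⁺(aq) + Zn²⁺(aq)
Q = [Cu⁺]^2·[Zn²⁺] / ([Cu²⁺]^2); log Q = 1.525.
E = E° − (0.0592/n) log Q = +0.94 − (0.0592/2)(1.525) = +0.895 V.

+0.895 V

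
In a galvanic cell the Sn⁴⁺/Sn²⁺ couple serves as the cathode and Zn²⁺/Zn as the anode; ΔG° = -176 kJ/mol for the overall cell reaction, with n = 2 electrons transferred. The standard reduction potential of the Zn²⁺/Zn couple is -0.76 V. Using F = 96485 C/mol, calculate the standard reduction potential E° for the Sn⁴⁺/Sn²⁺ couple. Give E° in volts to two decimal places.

E°cell = −ΔG°/(nF) = −(-176×10³)/((2)(96485)) = +0.912 V.
Since Sn⁴⁺/Sn²⁺ is the cathode and Zn²⁺/Zn the anode, E°cell = E°(Sn⁴⁺/Sn²⁺) − E°(Zn²⁺/Zn).
So E°(Sn⁴⁺/Sn²⁺) = E°cell + E°(Zn²⁺/Zn) = +0.912 + (-0.76) = +0.15 V.

+0.15 V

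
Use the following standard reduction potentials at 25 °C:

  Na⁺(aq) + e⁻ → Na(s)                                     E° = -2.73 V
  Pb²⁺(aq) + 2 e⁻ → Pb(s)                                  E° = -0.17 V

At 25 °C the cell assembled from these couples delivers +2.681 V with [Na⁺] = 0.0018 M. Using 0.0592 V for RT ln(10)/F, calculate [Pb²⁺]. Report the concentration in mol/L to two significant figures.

Pb²⁺/Pb is the cathode, Na⁺/Na the anode: E°cell = +2.56 V, n = 2.
Overall reaction: Pb²⁺(aq) + 2 Na(s) → Pb(s) + 2 Na⁺(aq); Q = [Na⁺]^2/[Pb²⁺]^1.
From E = E° − (0.0592/n) log Q: log Q = (E° − E)·n/0.0592 = (+2.56 − (+2.681))·2/0.0592 = -4.0878.
So 1·log[Pb²⁺] = 2·log(0.0018) − log Q = -5.4895 − (-4.0878) = -1.4017; [Pb²⁺] = 10^(-1.4017) ≈ 0.040 M.

0.040 M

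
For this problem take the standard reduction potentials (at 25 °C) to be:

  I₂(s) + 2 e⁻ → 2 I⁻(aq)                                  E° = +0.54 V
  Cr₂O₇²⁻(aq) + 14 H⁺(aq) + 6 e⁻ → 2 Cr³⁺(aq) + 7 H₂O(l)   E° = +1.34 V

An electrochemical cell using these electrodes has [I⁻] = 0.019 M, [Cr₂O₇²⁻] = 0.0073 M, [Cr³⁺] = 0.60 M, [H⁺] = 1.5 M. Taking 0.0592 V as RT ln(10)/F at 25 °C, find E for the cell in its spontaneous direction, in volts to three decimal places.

Cr₂O₇²⁻/Cr³⁺ is the cathode (higher E°), I₂/I⁻ the anode: E°cell = +1.34 − (+0.54) = +0.80 V, n = 6.
Overall: Cr₂O₇²⁻(aq) + 14 H⁺(aq) + 6 I⁻(aq) → 2 Cr³⁺(aq) + 7 H₂O(l) + 3 I₂(s)
Q = [Cr³⁺]^2 / ([Cr₂O₇²⁻]·[H⁺]^14·[I⁻]^6); log Q = 9.555.
E = E° − (0.0592/n) log Q = +0.80 − (0.0592/6)(9.555) = +0.706 V.

+0.706 V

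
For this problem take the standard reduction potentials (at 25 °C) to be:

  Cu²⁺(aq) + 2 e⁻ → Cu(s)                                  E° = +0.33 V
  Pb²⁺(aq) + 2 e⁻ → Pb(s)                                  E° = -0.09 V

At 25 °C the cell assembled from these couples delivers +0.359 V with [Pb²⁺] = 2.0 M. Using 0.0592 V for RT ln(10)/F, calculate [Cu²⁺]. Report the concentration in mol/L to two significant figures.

Cu²⁺/Cu is the cathode, Pb²⁺/Pb the anode: E°cell = +0.42 V, n = 2.
Overall reaction: Cu²⁺(aq) + Pb(s) → Cu(s) + Pb²⁺(aq); Q = [Pb²⁺]^1/[Cu²⁺]^1.
From E = E° − (0.0592/n) log Q: log Q = (E° − E)·n/0.0592 = (+0.42 − (+0.359))·2/0.0592 = 2.0608.
So 1·log[Cu²⁺] = 1·log(2) − log Q = 0.3010 − (2.0608) = -1.7598; [Cu²⁺] = 10^(-1.7598) ≈ 0.017 M.

0.017 M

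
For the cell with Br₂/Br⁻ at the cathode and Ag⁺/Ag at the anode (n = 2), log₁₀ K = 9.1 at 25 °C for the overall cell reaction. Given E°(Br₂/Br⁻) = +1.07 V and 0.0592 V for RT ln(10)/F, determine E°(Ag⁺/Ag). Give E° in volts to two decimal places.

+0.80 V

E°cell = (0.0592/n)·log K = (0.0592/2)(9.1) = +0.269 V.
Since Br₂/Br⁻ is the cathode and Ag⁺/Ag the anode, E°cell = E°(Br₂/Br⁻) − E°(Ag⁺/Ag).
So E°(Ag⁺/Ag) = E°(Br₂/Br⁻) − E°cell = (+1.07) − (+0.269) = +0.80 V.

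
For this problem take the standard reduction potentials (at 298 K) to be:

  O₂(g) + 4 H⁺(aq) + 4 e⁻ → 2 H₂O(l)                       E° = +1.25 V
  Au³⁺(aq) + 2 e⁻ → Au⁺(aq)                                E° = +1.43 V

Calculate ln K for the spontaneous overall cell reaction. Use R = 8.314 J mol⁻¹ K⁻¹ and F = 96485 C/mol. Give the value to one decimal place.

Cathode: Au³⁺/Au⁺; anode: O₂/H₂O. E°cell = (+1.43) − (+1.25) = +0.18 V, with n = 4.
ΔG° = −nFE° = −RT ln K, so ln K = nFE°/(RT) = (4)(96485)(+0.18) / ((8.314)(298)) = 28.039.

28.0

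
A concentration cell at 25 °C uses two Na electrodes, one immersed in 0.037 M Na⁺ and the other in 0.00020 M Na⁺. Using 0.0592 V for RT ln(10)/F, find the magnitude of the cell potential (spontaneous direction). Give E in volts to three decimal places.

+0.134 V

For a concentration cell E°cell = 0. The 0.037 M side is the cathode (reduction is favoured where [Na⁺] is higher).
With n = 1, E = −(0.0592/1) log([Na⁺]ₐₙ/[Na⁺]꜀ₐₜ) = −(0.0592/1) log(0.0002/0.037) = −(0.0592/1)(-2.267) = +0.134 V.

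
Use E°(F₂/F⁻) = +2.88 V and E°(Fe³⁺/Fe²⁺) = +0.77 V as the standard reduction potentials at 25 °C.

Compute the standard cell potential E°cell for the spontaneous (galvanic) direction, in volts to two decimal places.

The F₂/F⁻ couple has the higher reduction potential, so it is the cathode; Fe³⁺/Fe²⁺ is oxidised at the anode.
E°cell = E°(cathode) − E°(anode) = (+2.88) − (+0.77) = +2.11 V.
Since E°cell > 0, the reaction is spontaneous under standard conditions.

+2.11 V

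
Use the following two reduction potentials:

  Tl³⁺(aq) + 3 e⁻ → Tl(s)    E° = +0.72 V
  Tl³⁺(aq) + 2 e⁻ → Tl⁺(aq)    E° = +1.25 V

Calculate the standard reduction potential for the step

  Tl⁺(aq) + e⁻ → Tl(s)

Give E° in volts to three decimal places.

-0.340 V

Sequential free energies add, so n₃E°₃ = n₁E°₁ + n₂E°₂.
With n₃ = 3, and the known step contributing 2×(+1.25) V, the unknown satisfies 1·E° = 3×(+0.72) − 2×(+1.25) = -0.340.
E° = -0.340 / 1 = -0.340 V.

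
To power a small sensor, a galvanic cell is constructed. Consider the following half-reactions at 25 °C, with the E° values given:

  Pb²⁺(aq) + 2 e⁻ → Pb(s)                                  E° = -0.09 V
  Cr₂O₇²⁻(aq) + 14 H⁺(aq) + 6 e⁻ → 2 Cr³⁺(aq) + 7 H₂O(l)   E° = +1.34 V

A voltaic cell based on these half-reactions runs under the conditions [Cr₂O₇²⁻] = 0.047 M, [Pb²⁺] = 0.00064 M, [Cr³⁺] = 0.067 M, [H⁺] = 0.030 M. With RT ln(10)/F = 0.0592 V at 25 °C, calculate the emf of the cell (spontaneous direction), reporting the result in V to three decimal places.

+1.324 V

Cr₂O₇²⁻/Cr³⁺ is the cathode (higher E°), Pb²⁺/Pb the anode: E°cell = +1.34 − (-0.09) = +1.43 V, n = 6.
Overall: Cr₂O₇²⁻(aq) + 14 H⁺(aq) + 3 Pb(s) → 2 Cr³⁺(aq) + 7 H₂O(l) + 3 Pb²⁺(aq)
Q = [Cr³⁺]^2·[Pb²⁺]^3 / ([Cr₂O₇²⁻]·[H⁺]^14); log Q = 10.719.
E = E° − (0.0592/n) log Q = +1.43 − (0.0592/6)(10.719) = +1.324 V.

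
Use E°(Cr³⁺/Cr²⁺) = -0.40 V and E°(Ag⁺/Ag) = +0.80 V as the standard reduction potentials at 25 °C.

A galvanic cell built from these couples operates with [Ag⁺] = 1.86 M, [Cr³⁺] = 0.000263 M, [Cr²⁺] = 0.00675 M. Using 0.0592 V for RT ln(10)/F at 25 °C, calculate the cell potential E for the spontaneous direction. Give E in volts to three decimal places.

+1.299 V

Ag⁺/Ag is the cathode (higher E°), Cr³⁺/Cr²⁺ the anode: E°cell = +0.80 − (-0.40) = +1.20 V, n = 1.
Overall: Ag⁺(aq) + Cr²⁺(aq) → Ag(s) + Cr³⁺(aq)
Q = [Cr³⁺] / ([Ag⁺]·[Cr²⁺]); log Q = -1.679.
E = E° − (0.0592/n) log Q = +1.20 − (0.0592/1)(-1.679) = +1.299 V.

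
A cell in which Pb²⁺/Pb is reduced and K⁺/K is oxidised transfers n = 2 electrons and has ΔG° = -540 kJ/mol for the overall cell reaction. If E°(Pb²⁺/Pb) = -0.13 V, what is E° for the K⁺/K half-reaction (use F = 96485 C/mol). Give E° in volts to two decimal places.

-2.93 V

E°cell = −ΔG°/(nF) = −(-540×10³)/((2)(96485)) = +2.798 V.
Since Pb²⁺/Pb is the cathode and K⁺/K the anode, E°cell = E°(Pb²⁺/Pb) − E°(K⁺/K).
So E°(K⁺/K) = E°(Pb²⁺/Pb) − E°cell = (-0.13) − (+2.798) = -2.93 V.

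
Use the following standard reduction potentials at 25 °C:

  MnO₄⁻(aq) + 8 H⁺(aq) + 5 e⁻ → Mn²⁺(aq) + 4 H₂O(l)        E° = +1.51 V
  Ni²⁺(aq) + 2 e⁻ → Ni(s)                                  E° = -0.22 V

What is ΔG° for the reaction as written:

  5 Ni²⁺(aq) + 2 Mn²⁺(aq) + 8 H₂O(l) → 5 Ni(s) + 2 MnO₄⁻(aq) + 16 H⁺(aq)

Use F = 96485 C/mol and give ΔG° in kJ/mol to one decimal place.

+1669.2 kJ/mol

As written, Ni²⁺/Ni is reduced (cathode) and MnO₄⁻/Mn²⁺ is oxidised (anode), so E°cell = (-0.22) − (+1.51) = -1.73 V.
Balancing electrons gives n = 10.
ΔG° = −nFE° = −(10)(96485)(-1.73) = 1,669,190 J = +1669.2 kJ/mol.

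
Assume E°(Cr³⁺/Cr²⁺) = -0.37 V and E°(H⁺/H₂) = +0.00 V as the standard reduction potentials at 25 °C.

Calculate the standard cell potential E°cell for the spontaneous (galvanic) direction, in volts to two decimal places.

The H⁺/H₂ couple has the higher reduction potential, so it is the cathode; Cr³⁺/Cr²⁺ is oxidised at the anode.
E°cell = E°(cathode) − E°(anode) = (+0.00) − (-0.37) = +0.37 V.
Since E°cell > 0, the reaction is spontaneous under standard conditions.

+0.37 V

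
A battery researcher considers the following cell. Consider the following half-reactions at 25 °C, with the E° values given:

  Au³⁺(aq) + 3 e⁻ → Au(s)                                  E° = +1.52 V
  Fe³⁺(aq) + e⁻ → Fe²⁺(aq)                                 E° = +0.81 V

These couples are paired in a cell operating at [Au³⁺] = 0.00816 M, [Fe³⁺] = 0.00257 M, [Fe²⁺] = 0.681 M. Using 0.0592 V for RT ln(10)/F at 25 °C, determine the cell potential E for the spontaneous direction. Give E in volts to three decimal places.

+0.812 V

Au³⁺/Au is the cathode (higher E°), Fe³⁺/Fe²⁺ the anode: E°cell = +1.52 − (+0.81) = +0.71 V, n = 3.
Overall: Au³⁺(aq) + 3 Fe²⁺(aq) → Au(s) + 3 Fe³⁺(aq)
Q = [Fe³⁺]^3 / ([Au³⁺]·[Fe²⁺]^3); log Q = -5.181.
E = E° − (0.0592/n) log Q = +0.71 − (0.0592/3)(-5.181) = +0.812 V.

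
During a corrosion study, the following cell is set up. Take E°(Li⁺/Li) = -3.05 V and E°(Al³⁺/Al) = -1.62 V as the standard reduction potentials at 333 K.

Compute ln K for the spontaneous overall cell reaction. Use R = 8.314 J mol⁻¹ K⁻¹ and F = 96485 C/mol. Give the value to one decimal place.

Cathode: Al³⁺/Al; anode: Li⁺/Li. E°cell = (-1.62) − (-3.05) = +1.43 V, with n = 3.
ΔG° = −nFE° = −RT ln K, so ln K = nFE°/(RT) = (3)(96485)(+1.43) / ((8.314)(333)) = 149.507.

149.5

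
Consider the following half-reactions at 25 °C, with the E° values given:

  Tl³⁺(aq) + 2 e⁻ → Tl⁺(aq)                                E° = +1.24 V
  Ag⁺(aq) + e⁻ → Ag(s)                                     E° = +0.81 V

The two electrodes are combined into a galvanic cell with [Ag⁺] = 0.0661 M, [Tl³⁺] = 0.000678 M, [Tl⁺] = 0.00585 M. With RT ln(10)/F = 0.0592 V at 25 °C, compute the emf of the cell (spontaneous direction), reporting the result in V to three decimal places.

Tl³⁺/Tl⁺ is the cathode (higher E°), Ag⁺/Ag the anode: E°cell = +1.24 − (+0.81) = +0.43 V, n = 2.
Overall: Tl³⁺(aq) + 2 Ag(s) → Tl⁺(aq) + 2 Ag⁺(aq)
Q = [Tl⁺]·[Ag⁺]^2 / ([Tl³⁺]); log Q = -1.424.
E = E° − (0.0592/n) log Q = +0.43 − (0.0592/2)(-1.424) = +0.472 V.

+0.472 V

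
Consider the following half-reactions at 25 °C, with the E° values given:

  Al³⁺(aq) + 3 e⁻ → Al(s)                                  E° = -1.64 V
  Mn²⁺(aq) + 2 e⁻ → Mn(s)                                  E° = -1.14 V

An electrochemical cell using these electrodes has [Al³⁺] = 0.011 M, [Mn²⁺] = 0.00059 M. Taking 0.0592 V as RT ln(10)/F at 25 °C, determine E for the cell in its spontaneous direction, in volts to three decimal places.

+0.443 V

Mn²⁺/Mn is the cathode (higher E°), Al³⁺/Al the anode: E°cell = -1.14 − (-1.64) = +0.50 V, n = 6.
Overall: 3 Mn²⁺(aq) + 2 Al(s) → 3 Mn(s) + 2 Al³⁺(aq)
Q = [Al³⁺]^2 / ([Mn²⁺]^3); log Q = 5.770.
E = E° − (0.0592/n) log Q = +0.50 − (0.0592/6)(5.770) = +0.443 V.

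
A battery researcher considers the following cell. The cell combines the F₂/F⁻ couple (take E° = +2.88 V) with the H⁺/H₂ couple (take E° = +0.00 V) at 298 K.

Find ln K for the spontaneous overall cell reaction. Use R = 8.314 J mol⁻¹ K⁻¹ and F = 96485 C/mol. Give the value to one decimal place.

224.3

Cathode: F₂/F⁻; anode: H⁺/H₂. E°cell = (+2.88) − (+0.00) = +2.88 V, with n = 2.
ΔG° = −nFE° = −RT ln K, so ln K = nFE°/(RT) = (2)(96485)(+2.88) / ((8.314)(298)) = 224.314.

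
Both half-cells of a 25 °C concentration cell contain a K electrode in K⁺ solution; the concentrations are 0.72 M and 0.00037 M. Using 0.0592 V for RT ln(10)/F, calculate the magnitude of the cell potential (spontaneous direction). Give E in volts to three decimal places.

For a concentration cell E°cell = 0. The 0.72 M side is the cathode (reduction is favoured where [K⁺] is higher).
With n = 1, E = −(0.0592/1) log([K⁺]ₐₙ/[K⁺]꜀ₐₜ) = −(0.0592/1) log(0.00037/0.72) = −(0.0592/1)(-3.289) = +0.195 V.

+0.195 V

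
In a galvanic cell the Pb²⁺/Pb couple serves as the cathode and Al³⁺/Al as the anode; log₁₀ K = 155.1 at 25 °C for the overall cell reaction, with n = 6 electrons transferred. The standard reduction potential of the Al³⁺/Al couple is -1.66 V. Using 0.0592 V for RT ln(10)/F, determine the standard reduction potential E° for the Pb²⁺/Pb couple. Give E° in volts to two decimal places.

-0.13 V

E°cell = (0.0592/n)·log K = (0.0592/6)(155.1) = +1.530 V.
Since Pb²⁺/Pb is the cathode and Al³⁺/Al the anode, E°cell = E°(Pb²⁺/Pb) − E°(Al³⁺/Al).
So E°(Pb²⁺/Pb) = E°cell + E°(Al³⁺/Al) = +1.530 + (-1.66) = -0.13 V.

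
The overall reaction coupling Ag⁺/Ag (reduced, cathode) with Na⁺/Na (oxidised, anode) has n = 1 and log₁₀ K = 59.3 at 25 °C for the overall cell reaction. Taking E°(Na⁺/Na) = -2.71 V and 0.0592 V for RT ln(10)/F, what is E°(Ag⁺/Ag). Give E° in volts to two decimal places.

E°cell = (0.0592/n)·log K = (0.0592/1)(59.3) = +3.511 V.
Since Ag⁺/Ag is the cathode and Na⁺/Na the anode, E°cell = E°(Ag⁺/Ag) − E°(Na⁺/Na).
So E°(Ag⁺/Ag) = E°cell + E°(Na⁺/Na) = +3.511 + (-2.71) = +0.80 V.

+0.80 V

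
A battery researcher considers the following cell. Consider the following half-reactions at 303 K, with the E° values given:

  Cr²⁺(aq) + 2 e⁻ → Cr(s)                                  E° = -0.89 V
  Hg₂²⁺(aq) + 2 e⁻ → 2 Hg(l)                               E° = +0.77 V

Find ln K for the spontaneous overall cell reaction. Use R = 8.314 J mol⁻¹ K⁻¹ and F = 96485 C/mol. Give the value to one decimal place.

Cathode: Hg₂²⁺/Hg; anode: Cr²⁺/Cr. E°cell = (+0.77) − (-0.89) = +1.66 V, with n = 2.
ΔG° = −nFE° = −RT ln K, so ln K = nFE°/(RT) = (2)(96485)(+1.66) / ((8.314)(303)) = 127.158.

127.2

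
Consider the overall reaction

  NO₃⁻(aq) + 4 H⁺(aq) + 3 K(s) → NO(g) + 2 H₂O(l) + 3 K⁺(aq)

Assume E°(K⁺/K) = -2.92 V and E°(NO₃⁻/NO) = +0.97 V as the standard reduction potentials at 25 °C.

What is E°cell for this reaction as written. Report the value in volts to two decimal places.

The NO₃⁻/NO couple has the higher reduction potential, so it is the cathode; K⁺/K is oxidised at the anode.
E°cell = E°(cathode) − E°(anode) = (+0.97) − (-2.92) = +3.89 V.

+3.89 V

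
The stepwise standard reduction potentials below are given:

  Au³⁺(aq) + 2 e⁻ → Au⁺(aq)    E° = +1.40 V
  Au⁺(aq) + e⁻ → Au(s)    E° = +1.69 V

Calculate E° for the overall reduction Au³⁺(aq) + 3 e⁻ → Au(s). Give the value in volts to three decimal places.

Since ΔG° = −nFE° is additive over sequential reductions, n₃E°₃ = n₁E°₁ + n₂E°₂.
E°₃ = (2×+1.40 + 1×+1.69) / 3 = (+4.490) / 3 = +1.497 V.

+1.497 V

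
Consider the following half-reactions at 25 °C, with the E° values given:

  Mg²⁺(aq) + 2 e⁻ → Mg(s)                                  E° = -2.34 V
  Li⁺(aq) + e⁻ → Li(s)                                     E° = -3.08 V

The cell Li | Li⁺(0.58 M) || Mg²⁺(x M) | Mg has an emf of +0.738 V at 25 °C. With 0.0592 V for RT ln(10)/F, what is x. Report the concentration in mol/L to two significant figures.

Mg²⁺/Mg is the cathode, Li⁺/Li the anode: E°cell = +0.74 V, n = 2.
Overall reaction: Mg²⁺(aq) + 2 Li(s) → Mg(s) + 2 Li⁺(aq); Q = [Li⁺]^2/[Mg²⁺]^1.
From E = E° − (0.0592/n) log Q: log Q = (E° − E)·n/0.0592 = (+0.74 − (+0.738))·2/0.0592 = 0.0676.
So 1·log[Mg²⁺] = 2·log(0.58) − log Q = -0.4731 − (0.0676) = -0.5407; [Mg²⁺] = 10^(-0.5407) ≈ 0.29 M.

0.29 M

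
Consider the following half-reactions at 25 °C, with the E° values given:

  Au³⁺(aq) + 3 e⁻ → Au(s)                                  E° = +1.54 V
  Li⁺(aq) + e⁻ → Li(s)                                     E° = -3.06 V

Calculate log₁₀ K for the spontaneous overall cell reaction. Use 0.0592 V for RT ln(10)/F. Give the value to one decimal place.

233.1

Cathode: Au³⁺/Au; anode: Li⁺/Li. E°cell = +4.60 V, n = 3.
log K = nE°cell / 0.0592 = (3)(+4.60) / 0.0592 = 233.1.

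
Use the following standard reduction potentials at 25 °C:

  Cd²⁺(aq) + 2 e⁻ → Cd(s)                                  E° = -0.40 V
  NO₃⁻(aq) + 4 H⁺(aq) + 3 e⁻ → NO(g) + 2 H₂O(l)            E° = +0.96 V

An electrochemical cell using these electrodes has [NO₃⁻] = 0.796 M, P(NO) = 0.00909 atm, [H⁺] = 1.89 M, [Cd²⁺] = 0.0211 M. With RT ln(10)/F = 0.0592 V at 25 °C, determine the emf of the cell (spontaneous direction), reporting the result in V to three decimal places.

NO₃⁻/NO is the cathode (higher E°), Cd²⁺/Cd the anode: E°cell = +0.96 − (-0.40) = +1.36 V, n = 6.
Overall: 2 NO₃⁻(aq) + 8 H⁺(aq) + 3 Cd(s) → 2 NO(g) + 4 H₂O(l) + 3 Cd²⁺(aq)
Q = P(NO)^2·[Cd²⁺]^3 / ([NO₃⁻]^2·[H⁺]^8); log Q = -11.124.
E = E° − (0.0592/n) log Q = +1.36 − (0.0592/6)(-11.124) = +1.470 V.

+1.470 V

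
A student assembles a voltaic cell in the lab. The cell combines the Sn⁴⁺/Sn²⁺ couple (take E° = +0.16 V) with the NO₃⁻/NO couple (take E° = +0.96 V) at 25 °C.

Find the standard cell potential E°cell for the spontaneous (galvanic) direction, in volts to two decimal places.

The NO₃⁻/NO couple has the higher reduction potential, so it is the cathode; Sn⁴⁺/Sn²⁺ is oxidised at the anode.
E°cell = E°(cathode) − E°(anode) = (+0.96) − (+0.16) = +0.80 V.
Since E°cell > 0, the reaction is spontaneous under standard conditions.

+0.80 V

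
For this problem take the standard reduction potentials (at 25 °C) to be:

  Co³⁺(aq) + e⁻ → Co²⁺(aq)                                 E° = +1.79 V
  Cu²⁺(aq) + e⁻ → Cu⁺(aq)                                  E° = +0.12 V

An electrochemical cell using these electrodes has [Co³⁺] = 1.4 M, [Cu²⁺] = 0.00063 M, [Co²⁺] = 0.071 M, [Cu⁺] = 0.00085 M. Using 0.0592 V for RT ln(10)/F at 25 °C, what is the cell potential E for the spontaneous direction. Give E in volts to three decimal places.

+1.754 V

Co³⁺/Co²⁺ is the cathode (higher E°), Cu²⁺/Cu⁺ the anode: E°cell = +1.79 − (+0.12) = +1.67 V, n = 1.
Overall: Co³⁺(aq) + Cu⁺(aq) → Co²⁺(aq) + Cu²⁺(aq)
Q = [Co²⁺]·[Cu²⁺] / ([Co³⁺]·[Cu⁺]); log Q = -1.425.
E = E° − (0.0592/n) log Q = +1.67 − (0.0592/1)(-1.425) = +1.754 V.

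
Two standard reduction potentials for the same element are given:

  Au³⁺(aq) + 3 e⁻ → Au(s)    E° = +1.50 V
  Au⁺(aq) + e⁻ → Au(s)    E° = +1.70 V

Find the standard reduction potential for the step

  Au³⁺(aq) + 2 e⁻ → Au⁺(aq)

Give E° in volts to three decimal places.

Sequential free energies add, so n₃E°₃ = n₁E°₁ + n₂E°₂.
With n₃ = 3, and the known step contributing 1×(+1.70) V, the unknown satisfies 2·E° = 3×(+1.50) − 1×(+1.70) = +2.800.
E° = +2.800 / 2 = +1.400 V.

+1.400 V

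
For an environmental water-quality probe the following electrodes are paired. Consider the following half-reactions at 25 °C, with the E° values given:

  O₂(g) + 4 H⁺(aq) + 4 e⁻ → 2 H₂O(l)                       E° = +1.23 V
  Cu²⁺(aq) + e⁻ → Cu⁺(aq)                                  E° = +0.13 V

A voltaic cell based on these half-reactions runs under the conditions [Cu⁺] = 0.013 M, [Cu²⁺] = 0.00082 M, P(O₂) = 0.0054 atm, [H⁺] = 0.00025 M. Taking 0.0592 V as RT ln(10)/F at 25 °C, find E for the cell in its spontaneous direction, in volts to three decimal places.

O₂/H₂O is the cathode (higher E°), Cu²⁺/Cu⁺ the anode: E°cell = +1.23 − (+0.13) = +1.10 V, n = 4.
Overall: O₂(g) + 4 H⁺(aq) + 4 Cu⁺(aq) → 2 H₂O(l) + 4 Cu²⁺(aq)
Q = [Cu²⁺]^4 / (P(O₂)·[H⁺]^4·[Cu⁺]^4); log Q = 11.875.
E = E° − (0.0592/n) log Q = +1.10 − (0.0592/4)(11.875) = +0.924 V.

+0.924 V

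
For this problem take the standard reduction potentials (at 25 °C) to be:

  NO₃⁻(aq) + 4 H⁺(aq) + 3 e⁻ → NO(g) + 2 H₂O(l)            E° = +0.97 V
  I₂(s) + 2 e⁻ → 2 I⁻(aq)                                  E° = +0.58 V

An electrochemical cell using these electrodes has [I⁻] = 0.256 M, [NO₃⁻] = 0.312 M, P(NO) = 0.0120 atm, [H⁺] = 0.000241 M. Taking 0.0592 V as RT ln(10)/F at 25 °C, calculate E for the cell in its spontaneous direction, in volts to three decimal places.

+0.097 V

NO₃⁻/NO is the cathode (higher E°), I₂/I⁻ the anode: E°cell = +0.97 − (+0.58) = +0.39 V, n = 6.
Overall: 2 NO₃⁻(aq) + 8 H⁺(aq) + 6 I⁻(aq) → 2 NO(g) + 4 H₂O(l) + 3 I₂(s)
Q = P(NO)^2 / ([NO₃⁻]^2·[H⁺]^8·[I⁻]^6); log Q = 29.664.
E = E° − (0.0592/n) log Q = +0.39 − (0.0592/6)(29.664) = +0.097 V.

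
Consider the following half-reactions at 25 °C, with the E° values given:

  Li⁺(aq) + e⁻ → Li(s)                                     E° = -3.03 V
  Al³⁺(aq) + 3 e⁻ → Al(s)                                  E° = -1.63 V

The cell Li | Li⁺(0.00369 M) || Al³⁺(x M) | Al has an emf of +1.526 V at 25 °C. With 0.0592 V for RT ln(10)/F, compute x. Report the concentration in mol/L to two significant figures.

Al³⁺/Al is the cathode, Li⁺/Li the anode: E°cell = +1.40 V, n = 3.
Overall reaction: Al³⁺(aq) + 3 Li(s) → Al(s) + 3 Li⁺(aq); Q = [Li⁺]^3/[Al³⁺]^1.
From E = E° − (0.0592/n) log Q: log Q = (E° − E)·n/0.0592 = (+1.40 − (+1.526))·3/0.0592 = -6.3851.
So 1·log[Al³⁺] = 3·log(0.00369) − log Q = -7.2989 − (-6.3851) = -0.9138; [Al³⁺] = 10^(-0.9138) ≈ 0.12 M.

0.12 M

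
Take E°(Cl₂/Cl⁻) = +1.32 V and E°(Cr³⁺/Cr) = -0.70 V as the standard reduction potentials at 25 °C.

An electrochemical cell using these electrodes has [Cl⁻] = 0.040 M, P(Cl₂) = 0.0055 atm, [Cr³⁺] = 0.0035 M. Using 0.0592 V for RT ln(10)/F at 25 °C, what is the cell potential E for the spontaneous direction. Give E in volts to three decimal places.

+2.084 V

Cl₂/Cl⁻ is the cathode (higher E°), Cr³⁺/Cr the anode: E°cell = +1.32 − (-0.70) = +2.02 V, n = 6.
Overall: 3 Cl₂(g) + 2 Cr(s) → 6 Cl⁻(aq) + 2 Cr³⁺(aq)
Q = [Cl⁻]^6·[Cr³⁺]^2 / (P(Cl₂)^3); log Q = -6.521.
E = E° − (0.0592/n) log Q = +2.02 − (0.0592/6)(-6.521) = +2.084 V.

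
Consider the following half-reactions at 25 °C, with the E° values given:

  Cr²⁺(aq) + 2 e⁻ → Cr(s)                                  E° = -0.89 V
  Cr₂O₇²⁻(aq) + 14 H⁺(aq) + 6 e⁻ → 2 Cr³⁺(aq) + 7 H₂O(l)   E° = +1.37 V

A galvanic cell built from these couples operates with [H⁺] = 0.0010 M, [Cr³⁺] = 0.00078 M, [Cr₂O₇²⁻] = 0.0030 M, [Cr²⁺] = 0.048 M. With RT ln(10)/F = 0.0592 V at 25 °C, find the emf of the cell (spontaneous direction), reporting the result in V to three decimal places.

+1.921 V

Cr₂O₇²⁻/Cr³⁺ is the cathode (higher E°), Cr²⁺/Cr the anode: E°cell = +1.37 − (-0.89) = +2.26 V, n = 6.
Overall: Cr₂O₇²⁻(aq) + 14 H⁺(aq) + 3 Cr(s) → 2 Cr³⁺(aq) + 7 H₂O(l) + 3 Cr²⁺(aq)
Q = [Cr³⁺]^2·[Cr²⁺]^3 / ([Cr₂O₇²⁻]·[H⁺]^14); log Q = 34.351.
E = E° − (0.0592/n) log Q = +2.26 − (0.0592/6)(34.351) = +1.921 V.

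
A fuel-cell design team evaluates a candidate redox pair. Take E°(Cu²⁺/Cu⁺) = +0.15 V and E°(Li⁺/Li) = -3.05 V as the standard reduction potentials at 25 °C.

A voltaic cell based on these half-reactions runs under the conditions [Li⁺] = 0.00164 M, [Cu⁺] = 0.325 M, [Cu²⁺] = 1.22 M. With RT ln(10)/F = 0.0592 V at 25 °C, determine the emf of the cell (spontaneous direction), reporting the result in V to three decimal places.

Cu²⁺/Cu⁺ is the cathode (higher E°), Li⁺/Li the anode: E°cell = +0.15 − (-3.05) = +3.20 V, n = 1.
Overall: Cu²⁺(aq) + Li(s) → Cu⁺(aq) + Li⁺(aq)
Q = [Cu⁺]·[Li⁺] / ([Cu²⁺]); log Q = -3.360.
E = E° − (0.0592/n) log Q = +3.20 − (0.0592/1)(-3.360) = +3.399 V.

+3.399 V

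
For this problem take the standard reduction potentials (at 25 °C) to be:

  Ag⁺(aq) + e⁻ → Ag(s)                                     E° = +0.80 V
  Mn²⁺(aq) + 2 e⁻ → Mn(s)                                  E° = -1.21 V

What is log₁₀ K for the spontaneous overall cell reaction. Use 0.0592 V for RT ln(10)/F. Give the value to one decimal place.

Cathode: Ag⁺/Ag; anode: Mn²⁺/Mn. E°cell = +2.01 V, n = 2.
log K = nE°cell / 0.0592 = (2)(+2.01) / 0.0592 = 67.9.

67.9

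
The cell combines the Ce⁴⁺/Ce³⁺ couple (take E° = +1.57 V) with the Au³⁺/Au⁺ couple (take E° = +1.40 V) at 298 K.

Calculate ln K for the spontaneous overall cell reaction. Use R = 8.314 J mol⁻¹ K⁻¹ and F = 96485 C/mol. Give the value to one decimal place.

Cathode: Ce⁴⁺/Ce³⁺; anode: Au³⁺/Au⁺. E°cell = (+1.57) − (+1.40) = +0.17 V, with n = 2.
ΔG° = −nFE° = −RT ln K, so ln K = nFE°/(RT) = (2)(96485)(+0.17) / ((8.314)(298)) = 13.241.

13.2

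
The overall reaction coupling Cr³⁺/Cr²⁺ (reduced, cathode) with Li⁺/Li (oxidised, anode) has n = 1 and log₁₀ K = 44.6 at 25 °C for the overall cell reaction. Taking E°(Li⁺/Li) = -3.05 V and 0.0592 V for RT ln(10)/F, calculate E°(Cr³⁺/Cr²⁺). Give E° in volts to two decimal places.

E°cell = (0.0592/n)·log K = (0.0592/1)(44.6) = +2.640 V.
Since Cr³⁺/Cr²⁺ is the cathode and Li⁺/Li the anode, E°cell = E°(Cr³⁺/Cr²⁺) − E°(Li⁺/Li).
So E°(Cr³⁺/Cr²⁺) = E°cell + E°(Li⁺/Li) = +2.640 + (-3.05) = -0.41 V.

-0.41 V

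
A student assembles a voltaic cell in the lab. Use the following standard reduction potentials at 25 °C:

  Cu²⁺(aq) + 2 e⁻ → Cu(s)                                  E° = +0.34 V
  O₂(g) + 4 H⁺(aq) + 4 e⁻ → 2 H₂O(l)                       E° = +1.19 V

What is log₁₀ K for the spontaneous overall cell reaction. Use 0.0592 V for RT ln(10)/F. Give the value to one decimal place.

57.4

Cathode: O₂/H₂O; anode: Cu²⁺/Cu. E°cell = +0.85 V, n = 4.
log K = nE°cell / 0.0592 = (4)(+0.85) / 0.0592 = 57.4.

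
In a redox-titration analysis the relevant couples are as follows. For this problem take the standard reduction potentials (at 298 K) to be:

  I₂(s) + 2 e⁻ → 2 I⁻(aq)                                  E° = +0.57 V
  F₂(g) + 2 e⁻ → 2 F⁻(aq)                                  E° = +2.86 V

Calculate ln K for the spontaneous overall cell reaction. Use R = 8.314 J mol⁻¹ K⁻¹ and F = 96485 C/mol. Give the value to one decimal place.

178.4

Cathode: F₂/F⁻; anode: I₂/I⁻. E°cell = (+2.86) − (+0.57) = +2.29 V, with n = 2.
ΔG° = −nFE° = −RT ln K, so ln K = nFE°/(RT) = (2)(96485)(+2.29) / ((8.314)(298)) = 178.361.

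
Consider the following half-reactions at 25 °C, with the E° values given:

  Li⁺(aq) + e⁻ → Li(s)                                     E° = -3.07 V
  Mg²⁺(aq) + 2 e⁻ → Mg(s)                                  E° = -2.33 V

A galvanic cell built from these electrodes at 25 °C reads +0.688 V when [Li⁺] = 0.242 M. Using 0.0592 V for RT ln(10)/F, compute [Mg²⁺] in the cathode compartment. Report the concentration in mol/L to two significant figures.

0.0010 M

Mg²⁺/Mg is the cathode, Li⁺/Li the anode: E°cell = +0.74 V, n = 2.
Overall reaction: Mg²⁺(aq) + 2 Li(s) → Mg(s) + 2 Li⁺(aq); Q = [Li⁺]^2/[Mg²⁺]^1.
From E = E° − (0.0592/n) log Q: log Q = (E° − E)·n/0.0592 = (+0.74 − (+0.688))·2/0.0592 = 1.7568.
So 1·log[Mg²⁺] = 2·log(0.242) − log Q = -1.2324 − (1.7568) = -2.9892; [Mg²⁺] = 10^(-2.9892) ≈ 0.0010 M.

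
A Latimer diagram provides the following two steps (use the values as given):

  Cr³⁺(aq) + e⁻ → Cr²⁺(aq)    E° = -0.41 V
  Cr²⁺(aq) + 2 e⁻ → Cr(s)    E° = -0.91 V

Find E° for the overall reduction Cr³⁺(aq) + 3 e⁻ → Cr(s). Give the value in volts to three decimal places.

Adding the free-energy changes (−nFE°) of the two steps gives −n₃FE°₃ = −n₁FE°₁ − n₂FE°₂.
E°₃ = (1×-0.41 + 2×-0.91) / 3 = (-2.230) / 3 = -0.743 V.

-0.743 V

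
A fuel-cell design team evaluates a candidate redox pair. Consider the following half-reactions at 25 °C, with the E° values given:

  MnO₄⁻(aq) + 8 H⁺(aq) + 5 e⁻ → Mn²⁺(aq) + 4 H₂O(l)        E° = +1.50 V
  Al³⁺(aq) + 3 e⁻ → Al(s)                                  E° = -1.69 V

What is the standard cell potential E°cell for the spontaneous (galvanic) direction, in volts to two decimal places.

The MnO₄⁻/Mn²⁺ couple has the higher reduction potential, so it is the cathode; Al³⁺/Al is oxidised at the anode.
E°cell = E°(cathode) − E°(anode) = (+1.50) − (-1.69) = +3.19 V.

+3.19 V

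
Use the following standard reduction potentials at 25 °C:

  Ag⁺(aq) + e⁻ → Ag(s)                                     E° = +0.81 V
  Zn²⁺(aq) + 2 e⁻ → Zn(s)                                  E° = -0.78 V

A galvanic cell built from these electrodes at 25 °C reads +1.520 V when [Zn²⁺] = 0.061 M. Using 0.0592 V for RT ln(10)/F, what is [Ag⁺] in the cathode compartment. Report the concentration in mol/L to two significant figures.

0.016 M

Ag⁺/Ag is the cathode, Zn²⁺/Zn the anode: E°cell = +1.59 V, n = 2.
Overall reaction: 2 Ag⁺(aq) + Zn(s) → 2 Ag(s) + Zn²⁺(aq); Q = [Zn²⁺]^1/[Ag⁺]^2.
From E = E° − (0.0592/n) log Q: log Q = (E° − E)·n/0.0592 = (+1.59 − (+1.520))·2/0.0592 = 2.3649.
So 2·log[Ag⁺] = 1·log(0.061) − log Q = -1.2147 − (2.3649) = -3.5796; log[Ag⁺] = -3.5796 / 2 = -1.7898; [Ag⁺] = 10^(-1.7898) ≈ 0.016 M.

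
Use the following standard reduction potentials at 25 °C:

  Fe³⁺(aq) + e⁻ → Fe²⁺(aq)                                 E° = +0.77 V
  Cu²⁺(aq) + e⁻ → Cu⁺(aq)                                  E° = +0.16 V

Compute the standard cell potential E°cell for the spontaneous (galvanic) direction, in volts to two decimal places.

+0.61 V

The Fe³⁺/Fe²⁺ couple has the higher reduction potential, so it is the cathode; Cu²⁺/Cu⁺ is oxidised at the anode.
E°cell = E°(cathode) − E°(anode) = (+0.77) − (+0.16) = +0.61 V.
Since E°cell > 0, the reaction is spontaneous under standard conditions.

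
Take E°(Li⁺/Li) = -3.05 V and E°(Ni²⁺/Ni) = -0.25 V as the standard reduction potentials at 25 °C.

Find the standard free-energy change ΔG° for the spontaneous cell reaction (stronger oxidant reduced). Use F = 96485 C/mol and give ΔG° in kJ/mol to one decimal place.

-540.3 kJ/mol

Ni²⁺/Ni (E° = -0.25 V) is the cathode; Li⁺/Li (E° = -3.05 V) is the anode, so E°cell = +2.80 V.
Balancing electrons gives n = 2 (lcm of 2 and 1).
ΔG° = −nFE° = −(2)(96485)(+2.80) = -540,316 J = -540.3 kJ/mol.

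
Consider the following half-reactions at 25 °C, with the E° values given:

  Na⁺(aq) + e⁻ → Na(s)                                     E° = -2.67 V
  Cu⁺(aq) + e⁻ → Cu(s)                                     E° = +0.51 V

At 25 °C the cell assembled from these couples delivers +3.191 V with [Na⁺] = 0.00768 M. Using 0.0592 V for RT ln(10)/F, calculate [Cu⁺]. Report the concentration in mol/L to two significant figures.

0.012 M

Cu⁺/Cu is the cathode, Na⁺/Na the anode: E°cell = +3.18 V, n = 1.
Overall reaction: Cu⁺(aq) + Na(s) → Cu(s) + Na⁺(aq); Q = [Na⁺]^1/[Cu⁺]^1.
From E = E° − (0.0592/n) log Q: log Q = (E° − E)·n/0.0592 = (+3.18 − (+3.191))·1/0.0592 = -0.1858.
So 1·log[Cu⁺] = 1·log(0.00768) − log Q = -2.1146 − (-0.1858) = -1.9288; [Cu⁺] = 10^(-1.9288) ≈ 0.012 M.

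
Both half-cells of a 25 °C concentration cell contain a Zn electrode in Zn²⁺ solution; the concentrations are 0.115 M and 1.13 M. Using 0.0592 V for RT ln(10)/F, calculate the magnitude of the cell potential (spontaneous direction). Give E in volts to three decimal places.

For a concentration cell E°cell = 0. The 1.13 M side is the cathode (reduction is favoured where [Zn²⁺] is higher).
With n = 2, E = −(0.0592/2) log([Zn²⁺]ₐₙ/[Zn²⁺]꜀ₐₜ) = −(0.0592/2) log(0.115/1.13) = −(0.0592/2)(-0.992) = +0.029 V.

+0.029 V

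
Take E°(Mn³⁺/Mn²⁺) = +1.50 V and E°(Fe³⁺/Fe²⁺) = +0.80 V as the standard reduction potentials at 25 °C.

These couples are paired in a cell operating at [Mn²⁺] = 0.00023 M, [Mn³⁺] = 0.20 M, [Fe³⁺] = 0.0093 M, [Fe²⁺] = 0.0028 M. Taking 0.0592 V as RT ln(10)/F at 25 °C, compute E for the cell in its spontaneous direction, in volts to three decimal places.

+0.843 V

Mn³⁺/Mn²⁺ is the cathode (higher E°), Fe³⁺/Fe²⁺ the anode: E°cell = +1.50 − (+0.80) = +0.70 V, n = 1.
Overall: Mn³⁺(aq) + Fe²⁺(aq) → Mn²⁺(aq) + Fe³⁺(aq)
Q = [Mn²⁺]·[Fe³⁺] / ([Mn³⁺]·[Fe²⁺]); log Q = -2.418.
E = E° − (0.0592/n) log Q = +0.70 − (0.0592/1)(-2.418) = +0.843 V.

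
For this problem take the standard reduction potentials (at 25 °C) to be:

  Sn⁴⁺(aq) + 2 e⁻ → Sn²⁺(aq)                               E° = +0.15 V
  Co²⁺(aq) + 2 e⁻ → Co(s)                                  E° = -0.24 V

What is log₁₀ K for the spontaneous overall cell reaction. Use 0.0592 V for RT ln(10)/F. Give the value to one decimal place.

Cathode: Sn⁴⁺/Sn²⁺; anode: Co²⁺/Co. E°cell = +0.39 V, n = 2.
log K = nE°cell / 0.0592 = (2)(+0.39) / 0.0592 = 13.2.

13.2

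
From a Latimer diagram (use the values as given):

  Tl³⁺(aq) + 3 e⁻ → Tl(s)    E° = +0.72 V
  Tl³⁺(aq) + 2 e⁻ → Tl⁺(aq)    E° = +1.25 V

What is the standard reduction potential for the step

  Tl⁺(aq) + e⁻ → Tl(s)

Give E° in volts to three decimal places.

-0.340 V

Sequential free energies add, so n₃E°₃ = n₁E°₁ + n₂E°₂.
With n₃ = 3, and the known step contributing 2×(+1.25) V, the unknown satisfies 1·E° = 3×(+0.72) − 2×(+1.25) = -0.340.
E° = -0.340 / 1 = -0.340 V.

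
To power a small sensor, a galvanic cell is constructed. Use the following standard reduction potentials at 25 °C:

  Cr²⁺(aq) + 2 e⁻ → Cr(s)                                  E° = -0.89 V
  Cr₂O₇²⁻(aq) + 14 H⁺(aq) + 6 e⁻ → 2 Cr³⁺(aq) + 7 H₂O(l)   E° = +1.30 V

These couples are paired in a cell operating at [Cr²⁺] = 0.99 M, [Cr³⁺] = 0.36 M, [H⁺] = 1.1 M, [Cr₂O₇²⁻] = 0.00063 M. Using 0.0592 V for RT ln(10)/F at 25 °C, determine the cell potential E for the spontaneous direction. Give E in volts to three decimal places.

+2.173 V

Cr₂O₇²⁻/Cr³⁺ is the cathode (higher E°), Cr²⁺/Cr the anode: E°cell = +1.30 − (-0.89) = +2.19 V, n = 6.
Overall: Cr₂O₇²⁻(aq) + 14 H⁺(aq) + 3 Cr(s) → 2 Cr³⁺(aq) + 7 H₂O(l) + 3 Cr²⁺(aq)
Q = [Cr³⁺]^2·[Cr²⁺]^3 / ([Cr₂O₇²⁻]·[H⁺]^14); log Q = 1.721.
E = E° − (0.0592/n) log Q = +2.19 − (0.0592/6)(1.721) = +2.173 V.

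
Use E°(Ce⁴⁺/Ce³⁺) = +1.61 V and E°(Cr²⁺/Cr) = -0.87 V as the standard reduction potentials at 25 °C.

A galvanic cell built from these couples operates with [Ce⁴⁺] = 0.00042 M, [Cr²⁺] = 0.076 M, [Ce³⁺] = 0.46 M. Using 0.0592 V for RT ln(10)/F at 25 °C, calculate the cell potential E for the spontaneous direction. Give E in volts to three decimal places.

+2.333 V

Ce⁴⁺/Ce³⁺ is the cathode (higher E°), Cr²⁺/Cr the anode: E°cell = +1.61 − (-0.87) = +2.48 V, n = 2.
Overall: 2 Ce⁴⁺(aq) + Cr(s) → 2 Ce³⁺(aq) + Cr²⁺(aq)
Q = [Ce³⁺]^2·[Cr²⁺] / ([Ce⁴⁺]^2); log Q = 4.960.
E = E° − (0.0592/n) log Q = +2.48 − (0.0592/2)(4.960) = +2.333 V.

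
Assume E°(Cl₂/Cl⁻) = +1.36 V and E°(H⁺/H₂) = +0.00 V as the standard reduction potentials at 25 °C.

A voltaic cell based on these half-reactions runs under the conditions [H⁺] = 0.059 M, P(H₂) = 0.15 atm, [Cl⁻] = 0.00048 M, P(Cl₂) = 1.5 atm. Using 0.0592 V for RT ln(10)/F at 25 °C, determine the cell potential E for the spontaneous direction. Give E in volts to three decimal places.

Cl₂/Cl⁻ is the cathode (higher E°), H⁺/H₂ the anode: E°cell = +1.36 − (+0.00) = +1.36 V, n = 2.
Overall: Cl₂(g) + H₂(g) → 2 Cl⁻(aq) + 2 H⁺(aq)
Q = [Cl⁻]^2·[H⁺]^2 / (P(Cl₂)·P(H₂)); log Q = -8.448.
E = E° − (0.0592/n) log Q = +1.36 − (0.0592/2)(-8.448) = +1.610 V.

+1.610 V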